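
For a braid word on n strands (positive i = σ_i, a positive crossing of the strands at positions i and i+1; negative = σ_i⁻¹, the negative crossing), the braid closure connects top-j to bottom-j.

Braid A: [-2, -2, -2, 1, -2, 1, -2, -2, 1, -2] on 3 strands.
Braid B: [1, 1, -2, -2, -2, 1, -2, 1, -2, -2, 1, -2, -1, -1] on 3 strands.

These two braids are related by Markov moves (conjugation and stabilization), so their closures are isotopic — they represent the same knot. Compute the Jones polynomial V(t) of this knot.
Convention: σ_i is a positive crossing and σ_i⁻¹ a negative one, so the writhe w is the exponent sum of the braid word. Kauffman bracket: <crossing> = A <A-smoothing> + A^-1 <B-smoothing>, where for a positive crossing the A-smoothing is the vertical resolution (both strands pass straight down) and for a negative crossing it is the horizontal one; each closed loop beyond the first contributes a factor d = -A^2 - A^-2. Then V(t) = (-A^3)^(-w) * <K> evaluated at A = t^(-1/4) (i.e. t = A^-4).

Markov-equivalent braids have isotopic closures, hence identical knot invariants. Strip the Markov moves from each word to reach a common short braid β, then compute V(t) once on β.
Braid A: s2^-1 s2^-1 s2^-1 s1 s2^-1 s1 s2^-1 s2^-1 s1 s2^-1 on 3 strands has no conjugating prefix/suffix or stabilization to strip; take β = s2^-1 s2^-1 s2^-1 s1 s2^-1 s1 s2^-1 s2^-1 s1 s2^-1.
Braid B: s1 s1 s2^-1 s2^-1 s2^-1 s1 s2^-1 s1 s2^-1 s2^-1 s1 s2^-1 s1^-1 s1^-1 on 3 strands reduces by inverse Markov moves (closure unchanged at each step):
  Deconjugate: the word is γ·β·γ⁻¹ with γ = s1 s1 (prefix) and γ⁻¹ = s1^-1 s1^-1 (suffix); strip both.
Reduced to β = s2^-1 s2^-1 s2^-1 s1 s2^-1 s1 s2^-1 s2^-1 s1 s2^-1 on 3 strands, 10 crossings.
Both give the same β = s2^-1 s2^-1 s2^-1 s1 s2^-1 s1 s2^-1 s2^-1 s1 s2^-1 on 3 strands, so one state sum suffices:
Braid: s2^-1 s2^-1 s2^-1 s1 s2^-1 s1 s2^-1 s2^-1 s1 s2^-1 on 3 strands, 10 crossings.
Writhe w = (#positive) - (#negative) = 3 - 7 = -4.
State-sum expansion of <K>. There are 2^10 = 1024 states.
Smooth each crossing (0=||, 1=⌣⌢); contribution A^(Σ sign_k(1-2s_k)) * d^(L-1).
Tabulate the states by total A-exponent and number of loops L (A-exp: L × count):
  A^10: L=8 ×1
  A^8: L=7 ×10
  A^6: L=6 ×45
  A^4: L=5 ×119, L=7 ×1
  A^2: L=4 ×202, L=6 ×8
  A^0: L=3 ×224, L=5 ×28
  A^-2: L=2 ×156, L=4 ×53, L=6 ×1
  A^-4: L=1 ×57, L=3 ×59, L=5 ×4
  A^-6: L=2 ×38, L=4 ×7
  A^-8: L=3 ×10
  A^-10: L=4 ×1
Each group contributes A^e * Σ count * d^(L-1):
Powers of d = -A^2 - A^-2: d^2 = A^4 + 2 + A^-4; d^3 = -A^6 - 3*A^2 - 3*A^-2 - A^-6; d^4 = A^8 + 4*A^4 + 6 + 4*A^-4 + A^-8; d^5 = -A^10 - 5*A^6 - 10*A^2 - 10*A^-2 - 5*A^-6 - A^-10; d^6 = A^12 + 6*A^8 + 15*A^4 + 20 + 15*A^-4 + 6*A^-8 + A^-12; d^7 = -A^14 - 7*A^10 - 21*A^6 - 35*A^2 - 35*A^-2 - 21*A^-6 - 7*A^-10 - A^-14.
  A^10 * (d^7) = -A^24 - 7*A^20 - 21*A^16 - 35*A^12 - 35*A^8 - 21*A^4 - 7 - A^-4
  A^8 * (10*d^6) = 10*A^20 + 60*A^16 + 150*A^12 + 200*A^8 + 150*A^4 + 60 + 10*A^-4
  A^6 * (45*d^5) = -45*A^16 - 225*A^12 - 450*A^8 - 450*A^4 - 225 - 45*A^-4
  A^4 * (119*d^4 + d^6) = A^16 + 125*A^12 + 491*A^8 + 734*A^4 + 491 + 125*A^-4 + A^-8
  A^2 * (202*d^3 + 8*d^5) = -8*A^12 - 242*A^8 - 686*A^4 - 686 - 242*A^-4 - 8*A^-8
  A^0 * (224*d^2 + 28*d^4) = 28*A^8 + 336*A^4 + 616 + 336*A^-4 + 28*A^-8
  A^-2 * (156*d + 53*d^3 + d^5) = -A^8 - 58*A^4 - 325 - 325*A^-4 - 58*A^-8 - A^-12
  A^-4 * (57 + 59*d^2 + 4*d^4) = 4*A^4 + 75 + 199*A^-4 + 75*A^-8 + 4*A^-12
  A^-6 * (38*d + 7*d^3) = -7 - 59*A^-4 - 59*A^-8 - 7*A^-12
  A^-8 * (10*d^2) = 10*A^-4 + 20*A^-8 + 10*A^-12
  A^-10 * (d^3) = -A^-4 - 3*A^-8 - 3*A^-12 - A^-16
Summing the groups: <K> = -A^24 + 3*A^20 - 5*A^16 + 7*A^12 - 9*A^8 + 9*A^4 - 8 + 7*A^-4 - 4*A^-8 + 3*A^-12 - A^-16
Normalise by the writhe: (-A^3)^(-w) = (-A^3)^(4) = A^12, so f(A) = A^12 * <K> = -A^36 + 3*A^32 - 5*A^28 + 7*A^24 - 9*A^20 + 9*A^16 - 8*A^12 + 7*A^8 - 4*A^4 + 3 - A^-4.
Substitute A = t^(-1/4), i.e. A^e → t^(-e/4): V(t) = -t + 3 - 4*t^-1 + 7*t^-2 - 8*t^-3 + 9*t^-4 - 9*t^-5 + 7*t^-6 - 5*t^-7 + 3*t^-8 - t^-9

Answer: -t + 3 - 4*t^-1 + 7*t^-2 - 8*t^-3 + 9*t^-4 - 9*t^-5 + 7*t^-6 - 5*t^-7 + 3*t^-8 - t^-9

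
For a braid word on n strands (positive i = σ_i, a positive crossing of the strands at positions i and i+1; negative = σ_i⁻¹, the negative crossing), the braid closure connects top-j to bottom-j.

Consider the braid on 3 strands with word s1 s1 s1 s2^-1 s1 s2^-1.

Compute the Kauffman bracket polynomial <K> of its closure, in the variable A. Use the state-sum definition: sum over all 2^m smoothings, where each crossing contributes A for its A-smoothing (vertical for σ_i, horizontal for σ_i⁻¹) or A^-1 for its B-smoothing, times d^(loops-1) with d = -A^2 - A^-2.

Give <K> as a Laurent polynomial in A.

A^10 - A^6 + 2*A^2 - 2*A^-2 + 2*A^-6 - 2*A^-10 + A^-14

Derivation:
Braid: s1 s1 s1 s2^-1 s1 s2^-1 on 3 strands, 6 crossings.
Writhe w = (#positive) - (#negative) = 4 - 2 = 2.
Computing the Kauffman bracket via state sum. There are 2^6 = 64 states.
Smooth each crossing (0=||, 1=⌣⌢); contribution A^(Σ sign_k(1-2s_k)) * d^(L-1).
Tabulate the states by total A-exponent and number of loops L (A-exp: L × count):
  A^6: L=3 ×1
  A^4: L=2 ×6
  A^2: L=1 ×11, L=3 ×4
  A^0: L=2 ×19, L=4 ×1
  A^-2: L=3 ×15
  A^-4: L=4 ×6
  A^-6: L=5 ×1
Each group contributes A^e * Σ count * d^(L-1):
Powers of d = -A^2 - A^-2: d^2 = A^4 + 2 + A^-4; d^3 = -A^6 - 3*A^2 - 3*A^-2 - A^-6; d^4 = A^8 + 4*A^4 + 6 + 4*A^-4 + A^-8.
  A^6 * (d^2) = A^10 + 2*A^6 + A^2
  A^4 * (6*d) = -6*A^6 - 6*A^2
  A^2 * (11 + 4*d^2) = 4*A^6 + 19*A^2 + 4*A^-2
  A^0 * (19*d + d^3) = -A^6 - 22*A^2 - 22*A^-2 - A^-6
  A^-2 * (15*d^2) = 15*A^2 + 30*A^-2 + 15*A^-6
  A^-4 * (6*d^3) = -6*A^2 - 18*A^-2 - 18*A^-6 - 6*A^-10
  A^-6 * (d^4) = A^2 + 4*A^-2 + 6*A^-6 + 4*A^-10 + A^-14
Summing the groups: <K> = A^10 - A^6 + 2*A^2 - 2*A^-2 + 2*A^-6 - 2*A^-10 + A^-14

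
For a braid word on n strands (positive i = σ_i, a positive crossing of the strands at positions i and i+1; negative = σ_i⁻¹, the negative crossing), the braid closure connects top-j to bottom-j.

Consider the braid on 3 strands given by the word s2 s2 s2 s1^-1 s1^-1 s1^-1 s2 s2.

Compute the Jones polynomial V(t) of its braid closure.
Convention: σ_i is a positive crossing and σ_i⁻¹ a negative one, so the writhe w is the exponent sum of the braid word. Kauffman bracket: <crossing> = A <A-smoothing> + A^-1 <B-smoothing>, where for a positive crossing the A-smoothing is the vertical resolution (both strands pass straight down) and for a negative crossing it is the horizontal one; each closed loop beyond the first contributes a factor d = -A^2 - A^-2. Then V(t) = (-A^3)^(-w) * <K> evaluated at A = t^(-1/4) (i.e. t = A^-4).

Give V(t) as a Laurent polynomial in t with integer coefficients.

Braid: s2 s2 s2 s1^-1 s1^-1 s1^-1 s2 s2 on 3 strands, 8 crossings.
Writhe w = (#positive) - (#negative) = 5 - 3 = 2.
Enumerate smoothing states for the bracket polynomial. There are 2^8 = 256 states.
Each crossing splits two ways (0=vertical, 1=horizontal). The state's weight is A^(#A-smoothings - #B-smoothings) * d^(loops - 1).
Tabulate the states by total A-exponent and number of loops L (A-exp: L × count):
  A^8: L=4 ×1
  A^6: L=3 ×8
  A^4: L=2 ×18, L=4 ×10
  A^2: L=1 ×15, L=3 ×31, L=5 ×10
  A^0: L=2 ×35, L=4 ×30, L=6 ×5
  A^-2: L=3 ×40, L=5 ×15, L=7 ×1
  A^-4: L=4 ×25, L=6 ×3
  A^-6: L=5 ×8
  A^-8: L=6 ×1
Each group contributes A^e * Σ count * d^(L-1):
Powers of d = -A^2 - A^-2: d^2 = A^4 + 2 + A^-4; d^3 = -A^6 - 3*A^2 - 3*A^-2 - A^-6; d^4 = A^8 + 4*A^4 + 6 + 4*A^-4 + A^-8; d^5 = -A^10 - 5*A^6 - 10*A^2 - 10*A^-2 - 5*A^-6 - A^-10; d^6 = A^12 + 6*A^8 + 15*A^4 + 20 + 15*A^-4 + 6*A^-8 + A^-12.
  A^8 * (d^3) = -A^14 - 3*A^10 - 3*A^6 - A^2
  A^6 * (8*d^2) = 8*A^10 + 16*A^6 + 8*A^2
  A^4 * (18*d + 10*d^3) = -10*A^10 - 48*A^6 - 48*A^2 - 10*A^-2
  A^2 * (15 + 31*d^2 + 10*d^4) = 10*A^10 + 71*A^6 + 137*A^2 + 71*A^-2 + 10*A^-6
  A^0 * (35*d + 30*d^3 + 5*d^5) = -5*A^10 - 55*A^6 - 175*A^2 - 175*A^-2 - 55*A^-6 - 5*A^-10
  A^-2 * (40*d^2 + 15*d^4 + d^6) = A^10 + 21*A^6 + 115*A^2 + 190*A^-2 + 115*A^-6 + 21*A^-10 + A^-14
  A^-4 * (25*d^3 + 3*d^5) = -3*A^6 - 40*A^2 - 105*A^-2 - 105*A^-6 - 40*A^-10 - 3*A^-14
  A^-6 * (8*d^4) = 8*A^2 + 32*A^-2 + 48*A^-6 + 32*A^-10 + 8*A^-14
  A^-8 * (d^5) = -A^2 - 5*A^-2 - 10*A^-6 - 10*A^-10 - 5*A^-14 - A^-18
Summing the groups: <K> = -A^14 + A^10 - A^6 + 3*A^2 - 2*A^-2 + 3*A^-6 - 2*A^-10 + A^-14 - A^-18
Normalise by the writhe: (-A^3)^(-w) = (-A^3)^(-2) = A^-6, so f(A) = A^-6 * <K> = -A^8 + A^4 - 1 + 3*A^-4 - 2*A^-8 + 3*A^-12 - 2*A^-16 + A^-20 - A^-24.
Substitute A = t^(-1/4), i.e. A^e → t^(-e/4): V(t) = -t^6 + t^5 - 2*t^4 + 3*t^3 - 2*t^2 + 3*t - 1 + t^-1 - t^-2

Answer: -t^6 + t^5 - 2*t^4 + 3*t^3 - 2*t^2 + 3*t - 1 + t^-1 - t^-2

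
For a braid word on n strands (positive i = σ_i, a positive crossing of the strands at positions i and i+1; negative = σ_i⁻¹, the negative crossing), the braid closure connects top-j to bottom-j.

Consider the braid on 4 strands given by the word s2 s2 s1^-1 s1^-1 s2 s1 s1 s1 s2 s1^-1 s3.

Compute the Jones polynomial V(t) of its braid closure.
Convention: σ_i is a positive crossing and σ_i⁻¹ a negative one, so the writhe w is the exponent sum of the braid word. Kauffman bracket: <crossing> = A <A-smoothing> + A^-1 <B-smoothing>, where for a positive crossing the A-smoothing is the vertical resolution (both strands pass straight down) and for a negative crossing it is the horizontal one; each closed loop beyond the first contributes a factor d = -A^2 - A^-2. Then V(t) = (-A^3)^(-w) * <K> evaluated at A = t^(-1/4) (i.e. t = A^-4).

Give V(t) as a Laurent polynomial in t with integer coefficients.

-t^8 + 2*t^7 - 4*t^6 + 5*t^5 - 5*t^4 + 6*t^3 - 4*t^2 + 3*t - 1

Derivation:
The presented braid s2 s2 s1^-1 s1^-1 s2 s1 s1 s1 s2 s1^-1 s3 on 4 strands reduces by inverse Markov moves (closure unchanged at each step):
  Destabilize: the word has the form β·s3 where s3 occurs only as the final letter (β ∈ B_3); drop it and the last strand → 3 strands.
Reduced to β = s2 s2 s1^-1 s1^-1 s2 s1 s1 s1 s2 s1^-1 on 3 strands, 10 crossings.
Compute on β:
Braid: s2 s2 s1^-1 s1^-1 s2 s1 s1 s1 s2 s1^-1 on 3 strands, 10 crossings.
Writhe w = (#positive) - (#negative) = 7 - 3 = 4.
State-sum expansion of <K>. There are 2^10 = 1024 states.
For each crossing: s=0 is the vertical smoothing, s=1 horizontal. Crossing k contributes A^(sign_k * (1 - 2*s_k)); loop factor d = -A^2 - A^-2.
Tabulate the states by total A-exponent and number of loops L (A-exp: L × count):
  A^10: L=4 ×1
  A^8: L=3 ×7, L=5 ×3
  A^6: L=2 ×19, L=4 ×23, L=6 ×3
  A^4: L=1 ×20, L=3 ×75, L=5 ×24, L=7 ×1
  A^2: L=2 ×114, L=4 ×86, L=6 ×10
  A^0: L=1 ×51, L=3 ×155, L=5 ×45, L=7 ×1
  A^-2: L=2 ×102, L=4 ×98, L=6 ×10
  A^-4: L=3 ×89, L=5 ×30, L=7 ×1
  A^-6: L=4 ×41, L=6 ×4
  A^-8: L=5 ×10
  A^-10: L=6 ×1
Each group contributes A^e * Σ count * d^(L-1):
Powers of d = -A^2 - A^-2: d^2 = A^4 + 2 + A^-4; d^3 = -A^6 - 3*A^2 - 3*A^-2 - A^-6; d^4 = A^8 + 4*A^4 + 6 + 4*A^-4 + A^-8; d^5 = -A^10 - 5*A^6 - 10*A^2 - 10*A^-2 - 5*A^-6 - A^-10; d^6 = A^12 + 6*A^8 + 15*A^4 + 20 + 15*A^-4 + 6*A^-8 + A^-12.
  A^10 * (d^3) = -A^16 - 3*A^12 - 3*A^8 - A^4
  A^8 * (7*d^2 + 3*d^4) = 3*A^16 + 19*A^12 + 32*A^8 + 19*A^4 + 3
  A^6 * (19*d + 23*d^3 + 3*d^5) = -3*A^16 - 38*A^12 - 118*A^8 - 118*A^4 - 38 - 3*A^-4
  A^4 * (20 + 75*d^2 + 24*d^4 + d^6) = A^16 + 30*A^12 + 186*A^8 + 334*A^4 + 186 + 30*A^-4 + A^-8
  A^2 * (114*d + 86*d^3 + 10*d^5) = -10*A^12 - 136*A^8 - 472*A^4 - 472 - 136*A^-4 - 10*A^-8
  A^0 * (51 + 155*d^2 + 45*d^4 + d^6) = A^12 + 51*A^8 + 350*A^4 + 651 + 350*A^-4 + 51*A^-8 + A^-12
  A^-2 * (102*d + 98*d^3 + 10*d^5) = -10*A^8 - 148*A^4 - 496 - 496*A^-4 - 148*A^-8 - 10*A^-12
  A^-4 * (89*d^2 + 30*d^4 + d^6) = A^8 + 36*A^4 + 224 + 378*A^-4 + 224*A^-8 + 36*A^-12 + A^-16
  A^-6 * (41*d^3 + 4*d^5) = -4*A^4 - 61 - 163*A^-4 - 163*A^-8 - 61*A^-12 - 4*A^-16
  A^-8 * (10*d^4) = 10 + 40*A^-4 + 60*A^-8 + 40*A^-12 + 10*A^-16
  A^-10 * (d^5) = -1 - 5*A^-4 - 10*A^-8 - 10*A^-12 - 5*A^-16 - A^-20
Summing the groups: <K> = -A^12 + 3*A^8 - 4*A^4 + 6 - 5*A^-4 + 5*A^-8 - 4*A^-12 + 2*A^-16 - A^-20
Normalise by the writhe: (-A^3)^(-w) = (-A^3)^(-4) = A^-12, so f(A) = A^-12 * <K> = -1 + 3*A^-4 - 4*A^-8 + 6*A^-12 - 5*A^-16 + 5*A^-20 - 4*A^-24 + 2*A^-28 - A^-32.
Substitute A = t^(-1/4), i.e. A^e → t^(-e/4): V(t) = -t^8 + 2*t^7 - 4*t^6 + 5*t^5 - 5*t^4 + 6*t^3 - 4*t^2 + 3*t - 1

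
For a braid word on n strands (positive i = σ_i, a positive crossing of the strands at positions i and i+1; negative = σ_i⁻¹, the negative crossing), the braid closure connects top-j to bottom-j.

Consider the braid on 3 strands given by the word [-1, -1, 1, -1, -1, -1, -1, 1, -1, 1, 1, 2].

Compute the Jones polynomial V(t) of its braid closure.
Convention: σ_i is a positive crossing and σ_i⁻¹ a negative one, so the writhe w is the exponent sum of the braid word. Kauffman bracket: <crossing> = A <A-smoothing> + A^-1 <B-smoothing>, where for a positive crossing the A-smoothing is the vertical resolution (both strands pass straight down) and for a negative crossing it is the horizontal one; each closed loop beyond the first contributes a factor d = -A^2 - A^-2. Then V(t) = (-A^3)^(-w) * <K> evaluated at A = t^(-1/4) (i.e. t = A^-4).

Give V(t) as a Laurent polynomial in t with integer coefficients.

The presented braid s1^-1 s1^-1 s1 s1^-1 s1^-1 s1^-1 s1^-1 s1 s1^-1 s1 s1 s2 on 3 strands reduces by inverse Markov moves (closure unchanged at each step):
  Destabilize: the word has the form β·s2 where s2 occurs only as the final letter (β ∈ B_2); drop it and the last strand → 2 strands.
  Deconjugate: the word is γ·β·γ⁻¹ with γ = s1^-1 s1^-1 (prefix) and γ⁻¹ = s1 s1 (suffix); strip both.
  Deconjugate: the word is γ·β·γ⁻¹ with γ = s1 s1^-1 (prefix) and γ⁻¹ = s1 s1^-1 (suffix); strip both.
Reduced to β = s1^-1 s1^-1 s1^-1 on 2 strands, 3 crossings.
Compute on β:
Braid: s1^-1 s1^-1 s1^-1 on 2 strands, 3 crossings.
Writhe w = (#positive) - (#negative) = 0 - 3 = -3.
Enumerate smoothing states for the bracket polynomial. There are 2^3 = 8 states.
Smooth each crossing (0=||, 1=⌣⌢); contribution A^(Σ sign_k(1-2s_k)) * d^(L-1).
  state 000: A-exp=-3, loops=2, term = A^-3 * d^1
  state 001: A-exp=-1, loops=1, term = A^-1 * d^0
  state 010: A-exp=-1, loops=1, term = A^-1 * d^0
  state 011: A-exp=+1, loops=2, term = A^1 * d^1
  state 100: A-exp=-1, loops=1, term = A^-1 * d^0
  state 101: A-exp=+1, loops=2, term = A^1 * d^1
  state 110: A-exp=+1, loops=2, term = A^1 * d^1
  state 111: A-exp=+3, loops=3, term = A^3 * d^2
Collect the terms by A-exponent (count of states per loop number):
Powers of d = -A^2 - A^-2: d^2 = A^4 + 2 + A^-4.
  A^3 * (d^2) = A^7 + 2*A^3 + A^-1
  A^1 * (3*d) = -3*A^3 - 3*A^-1
  A^-1 * (3) = 3*A^-1
  A^-3 * (d) = -A^-1 - A^-5
Summing the groups: <K> = A^7 - A^3 - A^-5
Normalise by the writhe: (-A^3)^(-w) = (-A^3)^(3) = -A^9, so f(A) = -A^9 * <K> = -A^16 + A^12 + A^4.
Substitute A = t^(-1/4), i.e. A^e → t^(-e/4): V(t) = t^-1 + t^-3 - t^-4

Answer: t^-1 + t^-3 - t^-4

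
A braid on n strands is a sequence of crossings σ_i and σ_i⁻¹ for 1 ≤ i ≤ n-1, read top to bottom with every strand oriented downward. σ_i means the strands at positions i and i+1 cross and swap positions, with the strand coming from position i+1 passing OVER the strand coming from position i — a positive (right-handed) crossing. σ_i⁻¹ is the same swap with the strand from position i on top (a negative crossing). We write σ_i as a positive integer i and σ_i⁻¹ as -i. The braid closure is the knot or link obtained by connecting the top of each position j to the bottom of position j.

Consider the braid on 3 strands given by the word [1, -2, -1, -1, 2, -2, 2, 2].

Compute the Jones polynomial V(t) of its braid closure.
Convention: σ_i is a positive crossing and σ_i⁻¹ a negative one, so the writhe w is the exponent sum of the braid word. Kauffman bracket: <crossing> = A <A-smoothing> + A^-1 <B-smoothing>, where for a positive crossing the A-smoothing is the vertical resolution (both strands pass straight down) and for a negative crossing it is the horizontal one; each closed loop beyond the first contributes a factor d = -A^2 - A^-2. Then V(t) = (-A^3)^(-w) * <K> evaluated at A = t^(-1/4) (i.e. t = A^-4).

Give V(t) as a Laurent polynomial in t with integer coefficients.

t^2 - t + 1 - t^-1 + t^-2

Derivation:
First cancel adjacent σ_i σ_i⁻¹ pairs (Reidemeister II — same braid, same closure): s1 s2^-1 s1^-1 s1^-1 s2 s2^-1 s2 s2 → s1 s2^-1 s1^-1 s1^-1 s2 s2.
Braid: s1 s2^-1 s1^-1 s1^-1 s2 s2 on 3 strands, 6 crossings.
Writhe w = (#positive) - (#negative) = 3 - 3 = 0.
Enumerate smoothing states for the bracket polynomial. There are 2^6 = 64 states.
Smooth each crossing (0=||, 1=⌣⌢); contribution A^(Σ sign_k(1-2s_k)) * d^(L-1).
Tabulate the states by total A-exponent and number of loops L (A-exp: L × count):
  A^6: L=2 ×1
  A^4: L=1 ×2, L=3 ×4
  A^2: L=2 ×13, L=4 ×2
  A^0: L=1 ×9, L=3 ×11
  A^-2: L=2 ×13, L=4 ×2
  A^-4: L=1 ×2, L=3 ×4
  A^-6: L=2 ×1
Each group contributes A^e * Σ count * d^(L-1):
Powers of d = -A^2 - A^-2: d^2 = A^4 + 2 + A^-4; d^3 = -A^6 - 3*A^2 - 3*A^-2 - A^-6.
  A^6 * (d) = -A^8 - A^4
  A^4 * (2 + 4*d^2) = 4*A^8 + 10*A^4 + 4
  A^2 * (13*d + 2*d^3) = -2*A^8 - 19*A^4 - 19 - 2*A^-4
  A^0 * (9 + 11*d^2) = 11*A^4 + 31 + 11*A^-4
  A^-2 * (13*d + 2*d^3) = -2*A^4 - 19 - 19*A^-4 - 2*A^-8
  A^-4 * (2 + 4*d^2) = 4 + 10*A^-4 + 4*A^-8
  A^-6 * (d) = -A^-4 - A^-8
Summing the groups: <K> = A^8 - A^4 + 1 - A^-4 + A^-8
Normalise by the writhe: (-A^3)^(-w) = (-A^3)^(0) = 1, so f(A) = 1 * <K> = A^8 - A^4 + 1 - A^-4 + A^-8.
Substitute A = t^(-1/4), i.e. A^e → t^(-e/4): V(t) = t^2 - t + 1 - t^-1 + t^-2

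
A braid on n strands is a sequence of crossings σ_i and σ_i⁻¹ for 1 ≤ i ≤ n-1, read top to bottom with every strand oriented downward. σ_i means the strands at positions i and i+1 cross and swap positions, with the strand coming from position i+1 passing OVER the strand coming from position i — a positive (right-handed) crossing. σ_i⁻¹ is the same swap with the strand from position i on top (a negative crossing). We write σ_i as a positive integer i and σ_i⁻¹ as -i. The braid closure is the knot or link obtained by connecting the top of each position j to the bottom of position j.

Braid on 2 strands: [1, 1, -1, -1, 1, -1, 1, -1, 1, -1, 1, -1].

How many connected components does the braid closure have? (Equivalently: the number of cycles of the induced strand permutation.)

Track the strand permutation on 2 strands, starting from identity.
  step 1: s1 swaps positions 1,2 -> [2 1]
  step 2: s1 swaps positions 1,2 -> [1 2]
  step 3: s1^-1 swaps positions 1,2 -> [2 1]
  step 4: s1^-1 swaps positions 1,2 -> [1 2]
  step 5: s1 swaps positions 1,2 -> [2 1]
  step 6: s1^-1 swaps positions 1,2 -> [1 2]
  step 7: s1 swaps positions 1,2 -> [2 1]
  step 8: s1^-1 swaps positions 1,2 -> [1 2]
  step 9: s1 swaps positions 1,2 -> [2 1]
  step 10: s1^-1 swaps positions 1,2 -> [1 2]
  step 11: s1 swaps positions 1,2 -> [2 1]
  step 12: s1^-1 swaps positions 1,2 -> [1 2]
Final permutation (position -> original strand): [1 2]
Closure components = cycle count of this permutation = 2.

Answer: 2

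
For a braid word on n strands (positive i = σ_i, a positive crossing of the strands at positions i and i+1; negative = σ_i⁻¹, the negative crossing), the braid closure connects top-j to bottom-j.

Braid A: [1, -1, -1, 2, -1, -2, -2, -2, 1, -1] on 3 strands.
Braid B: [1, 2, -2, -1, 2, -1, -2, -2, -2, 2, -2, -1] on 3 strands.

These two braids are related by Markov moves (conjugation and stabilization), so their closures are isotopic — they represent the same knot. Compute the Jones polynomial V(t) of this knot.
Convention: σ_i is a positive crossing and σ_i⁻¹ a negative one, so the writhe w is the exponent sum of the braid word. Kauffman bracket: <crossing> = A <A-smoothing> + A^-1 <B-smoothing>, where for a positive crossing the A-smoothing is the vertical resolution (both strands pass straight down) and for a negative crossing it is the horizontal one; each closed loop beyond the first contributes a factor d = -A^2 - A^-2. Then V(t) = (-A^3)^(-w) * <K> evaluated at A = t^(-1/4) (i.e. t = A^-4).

Markov-equivalent braids have isotopic closures, hence identical knot invariants. Strip the Markov moves from each word to reach a common short braid β, then compute V(t) once on β.
Braid A: s1 s1^-1 s1^-1 s2 s1^-1 s2^-1 s2^-1 s2^-1 s1 s1^-1 on 3 strands reduces by inverse Markov moves (closure unchanged at each step):
  Deconjugate: the word is γ·β·γ⁻¹ with γ = s1 s1^-1 (prefix) and γ⁻¹ = s1 s1^-1 (suffix); strip both.
Reduced to β = s1^-1 s2 s1^-1 s2^-1 s2^-1 s2^-1 on 3 strands, 6 crossings.
Braid B: s1 s2 s2^-1 s1^-1 s2 s1^-1 s2^-1 s2^-1 s2^-1 s2 s2^-1 s1^-1 on 3 strands reduces by inverse Markov moves (closure unchanged at each step):
  Deconjugate: the word is γ·β·γ⁻¹ with γ = s1 (prefix) and γ⁻¹ = s1^-1 (suffix); strip both.
  Deconjugate: the word is γ·β·γ⁻¹ with γ = s2 s2^-1 (prefix) and γ⁻¹ = s2 s2^-1 (suffix); strip both.
Reduced to β = s1^-1 s2 s1^-1 s2^-1 s2^-1 s2^-1 on 3 strands, 6 crossings.
Both give the same β = s1^-1 s2 s1^-1 s2^-1 s2^-1 s2^-1 on 3 strands, so one state sum suffices:
Braid: s1^-1 s2 s1^-1 s2^-1 s2^-1 s2^-1 on 3 strands, 6 crossings.
Writhe w = (#positive) - (#negative) = 1 - 5 = -4.
Enumerate smoothing states for the bracket polynomial. There are 2^6 = 64 states.
For each crossing: s=0 is the vertical smoothing, s=1 horizontal. Crossing k contributes A^(sign_k * (1 - 2*s_k)); loop factor d = -A^2 - A^-2.
Tabulate the states by total A-exponent and number of loops L (A-exp: L × count):
  A^6: L=4 ×1
  A^4: L=3 ×6
  A^2: L=2 ×12, L=4 ×3
  A^0: L=1 ×9, L=3 ×10, L=5 ×1
  A^-2: L=2 ×12, L=4 ×3
  A^-4: L=1 ×2, L=3 ×4
  A^-6: L=2 ×1
Each group contributes A^e * Σ count * d^(L-1):
Powers of d = -A^2 - A^-2: d^2 = A^4 + 2 + A^-4; d^3 = -A^6 - 3*A^2 - 3*A^-2 - A^-6; d^4 = A^8 + 4*A^4 + 6 + 4*A^-4 + A^-8.
  A^6 * (d^3) = -A^12 - 3*A^8 - 3*A^4 - 1
  A^4 * (6*d^2) = 6*A^8 + 12*A^4 + 6
  A^2 * (12*d + 3*d^3) = -3*A^8 - 21*A^4 - 21 - 3*A^-4
  A^0 * (9 + 10*d^2 + d^4) = A^8 + 14*A^4 + 35 + 14*A^-4 + A^-8
  A^-2 * (12*d + 3*d^3) = -3*A^4 - 21 - 21*A^-4 - 3*A^-8
  A^-4 * (2 + 4*d^2) = 4 + 10*A^-4 + 4*A^-8
  A^-6 * (d) = -A^-4 - A^-8
Summing the groups: <K> = -A^12 + A^8 - A^4 + 2 - A^-4 + A^-8
Normalise by the writhe: (-A^3)^(-w) = (-A^3)^(4) = A^12, so f(A) = A^12 * <K> = -A^24 + A^20 - A^16 + 2*A^12 - A^8 + A^4.
Substitute A = t^(-1/4), i.e. A^e → t^(-e/4): V(t) = t^-1 - t^-2 + 2*t^-3 - t^-4 + t^-5 - t^-6

Answer: t^-1 - t^-2 + 2*t^-3 - t^-4 + t^-5 - t^-6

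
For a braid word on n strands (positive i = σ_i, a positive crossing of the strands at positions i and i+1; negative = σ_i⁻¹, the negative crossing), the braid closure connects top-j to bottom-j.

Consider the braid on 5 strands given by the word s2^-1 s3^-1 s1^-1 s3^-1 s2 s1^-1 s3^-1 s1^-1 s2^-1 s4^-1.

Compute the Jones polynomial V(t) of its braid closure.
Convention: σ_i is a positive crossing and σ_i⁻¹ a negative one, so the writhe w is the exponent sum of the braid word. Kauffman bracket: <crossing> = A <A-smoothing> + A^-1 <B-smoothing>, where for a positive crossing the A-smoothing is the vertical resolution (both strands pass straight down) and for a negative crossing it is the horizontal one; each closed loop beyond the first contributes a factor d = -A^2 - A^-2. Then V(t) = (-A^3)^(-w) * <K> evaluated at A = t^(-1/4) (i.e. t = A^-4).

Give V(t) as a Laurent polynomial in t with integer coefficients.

The presented braid s2^-1 s3^-1 s1^-1 s3^-1 s2 s1^-1 s3^-1 s1^-1 s2^-1 s4^-1 on 5 strands reduces by inverse Markov moves (closure unchanged at each step):
  Destabilize: the word has the form β·s4^-1 where s4^-1 occurs only as the final letter (β ∈ B_4); drop it and the last strand → 4 strands.
Reduced to β = s2^-1 s3^-1 s1^-1 s3^-1 s2 s1^-1 s3^-1 s1^-1 s2^-1 on 4 strands, 9 crossings.
Compute on β:
Braid: s2^-1 s3^-1 s1^-1 s3^-1 s2 s1^-1 s3^-1 s1^-1 s2^-1 on 4 strands, 9 crossings.
Writhe w = (#positive) - (#negative) = 1 - 8 = -7.
State-sum expansion of <K>. There are 2^9 = 512 states.
Each crossing splits two ways (0=vertical, 1=horizontal). The state's weight is A^(#A-smoothings - #B-smoothings) * d^(loops - 1).
Tabulate the states by total A-exponent and number of loops L (A-exp: L × count):
  A^9: L=6 ×1
  A^7: L=5 ×9
  A^5: L=4 ×35, L=6 ×1
  A^3: L=3 ×74, L=5 ×10
  A^1: L=2 ×85, L=4 ×41
  A^-1: L=1 ×42, L=3 ×80, L=5 ×4
  A^-3: L=2 ×65, L=4 ×19
  A^-5: L=1 ×9, L=3 ×26, L=5 ×1
  A^-7: L=2 ×6, L=4 ×3
  A^-9: L=3 ×1
Each group contributes A^e * Σ count * d^(L-1):
Powers of d = -A^2 - A^-2: d^2 = A^4 + 2 + A^-4; d^3 = -A^6 - 3*A^2 - 3*A^-2 - A^-6; d^4 = A^8 + 4*A^4 + 6 + 4*A^-4 + A^-8; d^5 = -A^10 - 5*A^6 - 10*A^2 - 10*A^-2 - 5*A^-6 - A^-10.
  A^9 * (d^5) = -A^19 - 5*A^15 - 10*A^11 - 10*A^7 - 5*A^3 - A^-1
  A^7 * (9*d^4) = 9*A^15 + 36*A^11 + 54*A^7 + 36*A^3 + 9*A^-1
  A^5 * (35*d^3 + d^5) = -A^15 - 40*A^11 - 115*A^7 - 115*A^3 - 40*A^-1 - A^-5
  A^3 * (74*d^2 + 10*d^4) = 10*A^11 + 114*A^7 + 208*A^3 + 114*A^-1 + 10*A^-5
  A^1 * (85*d + 41*d^3) = -41*A^7 - 208*A^3 - 208*A^-1 - 41*A^-5
  A^-1 * (42 + 80*d^2 + 4*d^4) = 4*A^7 + 96*A^3 + 226*A^-1 + 96*A^-5 + 4*A^-9
  A^-3 * (65*d + 19*d^3) = -19*A^3 - 122*A^-1 - 122*A^-5 - 19*A^-9
  A^-5 * (9 + 26*d^2 + d^4) = A^3 + 30*A^-1 + 67*A^-5 + 30*A^-9 + A^-13
  A^-7 * (6*d + 3*d^3) = -3*A^-1 - 15*A^-5 - 15*A^-9 - 3*A^-13
  A^-9 * (d^2) = A^-5 + 2*A^-9 + A^-13
Summing the groups: <K> = -A^19 + 3*A^15 - 4*A^11 + 6*A^7 - 6*A^3 + 5*A^-1 - 5*A^-5 + 2*A^-9 - A^-13
Normalise by the writhe: (-A^3)^(-w) = (-A^3)^(7) = -A^21, so f(A) = -A^21 * <K> = A^40 - 3*A^36 + 4*A^32 - 6*A^28 + 6*A^24 - 5*A^20 + 5*A^16 - 2*A^12 + A^8.
Substitute A = t^(-1/4), i.e. A^e → t^(-e/4): V(t) = t^-2 - 2*t^-3 + 5*t^-4 - 5*t^-5 + 6*t^-6 - 6*t^-7 + 4*t^-8 - 3*t^-9 + t^-10

Answer: t^-2 - 2*t^-3 + 5*t^-4 - 5*t^-5 + 6*t^-6 - 6*t^-7 + 4*t^-8 - 3*t^-9 + t^-10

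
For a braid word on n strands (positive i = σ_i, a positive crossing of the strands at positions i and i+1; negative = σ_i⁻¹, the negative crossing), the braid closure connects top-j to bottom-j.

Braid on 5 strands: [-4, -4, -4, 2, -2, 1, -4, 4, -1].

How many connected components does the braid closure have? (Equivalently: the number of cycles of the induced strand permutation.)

Track the strand permutation on 5 strands, starting from identity.
  step 1: s4^-1 swaps positions 4,5 -> [1 2 3 5 4]
  step 2: s4^-1 swaps positions 4,5 -> [1 2 3 4 5]
  step 3: s4^-1 swaps positions 4,5 -> [1 2 3 5 4]
  step 4: s2 swaps positions 2,3 -> [1 3 2 5 4]
  step 5: s2^-1 swaps positions 2,3 -> [1 2 3 5 4]
  step 6: s1 swaps positions 1,2 -> [2 1 3 5 4]
  step 7: s4^-1 swaps positions 4,5 -> [2 1 3 4 5]
  step 8: s4 swaps positions 4,5 -> [2 1 3 5 4]
  step 9: s1^-1 swaps positions 1,2 -> [1 2 3 5 4]
Final permutation (position -> original strand): [1 2 3 5 4]
Closure components = cycle count of this permutation = 4.

Answer: 4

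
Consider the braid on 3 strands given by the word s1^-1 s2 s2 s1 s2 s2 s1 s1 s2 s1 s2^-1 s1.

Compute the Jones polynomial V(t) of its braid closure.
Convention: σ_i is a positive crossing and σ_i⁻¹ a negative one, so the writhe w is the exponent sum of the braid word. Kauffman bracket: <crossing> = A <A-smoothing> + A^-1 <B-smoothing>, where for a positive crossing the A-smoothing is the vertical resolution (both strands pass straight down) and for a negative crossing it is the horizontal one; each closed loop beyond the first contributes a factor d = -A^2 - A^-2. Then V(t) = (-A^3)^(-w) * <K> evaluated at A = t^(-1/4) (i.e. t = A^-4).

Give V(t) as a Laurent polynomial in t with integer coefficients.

The presented braid s1^-1 s2 s2 s1 s2 s2 s1 s1 s2 s1 s2^-1 s1 on 3 strands reduces by inverse Markov moves (closure unchanged at each step):
  Deconjugate: the word is γ·β·γ⁻¹ with γ = s1^-1 (prefix) and γ⁻¹ = s1 (suffix); strip both.
  Deconjugate: the word is γ·β·γ⁻¹ with γ = s2 (prefix) and γ⁻¹ = s2^-1 (suffix); strip both.
Reduced to β = s2 s1 s2 s2 s1 s1 s2 s1 on 3 strands, 8 crossings.
Compute on β:
Braid: s2 s1 s2 s2 s1 s1 s2 s1 on 3 strands, 8 crossings.
Writhe w = (#positive) - (#negative) = 8 - 0 = 8.
Computing the Kauffman bracket via state sum. There are 2^8 = 256 states.
Smooth each crossing (0=||, 1=⌣⌢); contribution A^(Σ sign_k(1-2s_k)) * d^(L-1).
Tabulate the states by total A-exponent and number of loops L (A-exp: L × count):
  A^8: L=3 ×1
  A^6: L=2 ×8
  A^4: L=1 ×16, L=3 ×12
  A^2: L=2 ×48, L=4 ×8
  A^0: L=1 ×17, L=3 ×51, L=5 ×2
  A^-2: L=2 ×34, L=4 ×22
  A^-4: L=1 ×4, L=3 ×21, L=5 ×3
  A^-6: L=2 ×4, L=4 ×4
  A^-8: L=3 ×1
Each group contributes A^e * Σ count * d^(L-1):
Powers of d = -A^2 - A^-2: d^2 = A^4 + 2 + A^-4; d^3 = -A^6 - 3*A^2 - 3*A^-2 - A^-6; d^4 = A^8 + 4*A^4 + 6 + 4*A^-4 + A^-8.
  A^8 * (d^2) = A^12 + 2*A^8 + A^4
  A^6 * (8*d) = -8*A^8 - 8*A^4
  A^4 * (16 + 12*d^2) = 12*A^8 + 40*A^4 + 12
  A^2 * (48*d + 8*d^3) = -8*A^8 - 72*A^4 - 72 - 8*A^-4
  A^0 * (17 + 51*d^2 + 2*d^4) = 2*A^8 + 59*A^4 + 131 + 59*A^-4 + 2*A^-8
  A^-2 * (34*d + 22*d^3) = -22*A^4 - 100 - 100*A^-4 - 22*A^-8
  A^-4 * (4 + 21*d^2 + 3*d^4) = 3*A^4 + 33 + 64*A^-4 + 33*A^-8 + 3*A^-12
  A^-6 * (4*d + 4*d^3) = -4 - 16*A^-4 - 16*A^-8 - 4*A^-12
  A^-8 * (d^2) = A^-4 + 2*A^-8 + A^-12
Summing the groups: <K> = A^12 + A^4 - A^-8
Normalise by the writhe: (-A^3)^(-w) = (-A^3)^(-8) = A^-24, so f(A) = A^-24 * <K> = A^-12 + A^-20 - A^-32.
Substitute A = t^(-1/4), i.e. A^e → t^(-e/4): V(t) = -t^8 + t^5 + t^3

Answer: -t^8 + t^5 + t^3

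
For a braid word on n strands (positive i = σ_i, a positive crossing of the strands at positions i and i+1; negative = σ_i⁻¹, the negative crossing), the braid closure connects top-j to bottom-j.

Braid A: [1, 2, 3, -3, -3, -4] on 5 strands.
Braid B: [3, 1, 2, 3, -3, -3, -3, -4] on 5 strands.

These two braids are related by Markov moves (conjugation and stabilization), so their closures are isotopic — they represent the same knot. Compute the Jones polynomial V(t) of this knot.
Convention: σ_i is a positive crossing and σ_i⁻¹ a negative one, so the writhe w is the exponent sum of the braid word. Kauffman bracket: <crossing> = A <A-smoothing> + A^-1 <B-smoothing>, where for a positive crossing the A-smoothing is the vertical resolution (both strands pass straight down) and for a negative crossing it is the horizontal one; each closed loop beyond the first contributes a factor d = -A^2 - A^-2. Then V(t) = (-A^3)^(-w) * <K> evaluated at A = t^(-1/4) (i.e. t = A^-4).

1

Derivation:
Markov-equivalent braids have isotopic closures, hence identical knot invariants. Strip the Markov moves from each word to reach a common short braid β, then compute V(t) once on β.
Braid A: s1 s2 s3 s3^-1 s3^-1 s4^-1 on 5 strands reduces by inverse Markov moves (closure unchanged at each step):
  Destabilize: the word has the form β·s4^-1 where s4^-1 occurs only as the final letter (β ∈ B_4); drop it and the last strand → 4 strands.
Reduced to β = s1 s2 s3 s3^-1 s3^-1 on 4 strands, 5 crossings.
Braid B: s3 s1 s2 s3 s3^-1 s3^-1 s3^-1 s4^-1 on 5 strands reduces by inverse Markov moves (closure unchanged at each step):
  Destabilize: the word has the form β·s4^-1 where s4^-1 occurs only as the final letter (β ∈ B_4); drop it and the last strand → 4 strands.
  Deconjugate: the word is γ·β·γ⁻¹ with γ = s3 (prefix) and γ⁻¹ = s3^-1 (suffix); strip both.
Reduced to β = s1 s2 s3 s3^-1 s3^-1 on 4 strands, 5 crossings.
Both give the same β = s1 s2 s3 s3^-1 s3^-1 on 4 strands, so one state sum suffices:
First cancel adjacent σ_i σ_i⁻¹ pairs (Reidemeister II — same braid, same closure): s1 s2 s3 s3^-1 s3^-1 → s1 s2 s3^-1.
Braid: s1 s2 s3^-1 on 4 strands, 3 crossings.
Writhe w = (#positive) - (#negative) = 2 - 1 = 1.
Computing the Kauffman bracket via state sum. There are 2^3 = 8 states.
For each crossing: s=0 is the vertical smoothing, s=1 horizontal. Crossing k contributes A^(sign_k * (1 - 2*s_k)); loop factor d = -A^2 - A^-2.
  state 000: A-exp=+1, loops=4, term = A^1 * d^3
  state 001: A-exp=+3, loops=3, term = A^3 * d^2
  state 010: A-exp=-1, loops=3, term = A^-1 * d^2
  state 011: A-exp=+1, loops=2, term = A^1 * d^1
  state 100: A-exp=-1, loops=3, term = A^-1 * d^2
  state 101: A-exp=+1, loops=2, term = A^1 * d^1
  state 110: A-exp=-3, loops=2, term = A^-3 * d^1
  state 111: A-exp=-1, loops=1, term = A^-1 * d^0
Collect the terms by A-exponent (count of states per loop number):
Powers of d = -A^2 - A^-2: d^2 = A^4 + 2 + A^-4; d^3 = -A^6 - 3*A^2 - 3*A^-2 - A^-6.
  A^3 * (d^2) = A^7 + 2*A^3 + A^-1
  A^1 * (2*d + d^3) = -A^7 - 5*A^3 - 5*A^-1 - A^-5
  A^-1 * (1 + 2*d^2) = 2*A^3 + 5*A^-1 + 2*A^-5
  A^-3 * (d) = -A^-1 - A^-5
Summing the groups: <K> = -A^3
Normalise by the writhe: (-A^3)^(-w) = (-A^3)^(-1) = -A^-3, so f(A) = -A^-3 * <K> = 1.
Substitute A = t^(-1/4), i.e. A^e → t^(-e/4): V(t) = 1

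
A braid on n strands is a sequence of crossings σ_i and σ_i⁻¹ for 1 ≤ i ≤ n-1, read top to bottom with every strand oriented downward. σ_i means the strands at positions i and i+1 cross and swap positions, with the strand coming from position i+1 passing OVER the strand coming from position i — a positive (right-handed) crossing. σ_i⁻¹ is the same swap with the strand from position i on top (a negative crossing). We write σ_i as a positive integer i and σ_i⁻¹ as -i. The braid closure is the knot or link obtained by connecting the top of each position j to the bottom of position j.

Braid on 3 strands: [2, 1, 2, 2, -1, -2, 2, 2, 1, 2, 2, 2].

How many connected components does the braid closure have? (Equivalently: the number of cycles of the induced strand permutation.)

1

Derivation:
Track the strand permutation on 3 strands, starting from identity.
  step 1: s2 swaps positions 2,3 -> [1 3 2]
  step 2: s1 swaps positions 1,2 -> [3 1 2]
  step 3: s2 swaps positions 2,3 -> [3 2 1]
  step 4: s2 swaps positions 2,3 -> [3 1 2]
  step 5: s1^-1 swaps positions 1,2 -> [1 3 2]
  step 6: s2^-1 swaps positions 2,3 -> [1 2 3]
  step 7: s2 swaps positions 2,3 -> [1 3 2]
  step 8: s2 swaps positions 2,3 -> [1 2 3]
  step 9: s1 swaps positions 1,2 -> [2 1 3]
  step 10: s2 swaps positions 2,3 -> [2 3 1]
  step 11: s2 swaps positions 2,3 -> [2 1 3]
  step 12: s2 swaps positions 2,3 -> [2 3 1]
Final permutation (position -> original strand): [2 3 1]
Closure components = cycle count of this permutation = 1.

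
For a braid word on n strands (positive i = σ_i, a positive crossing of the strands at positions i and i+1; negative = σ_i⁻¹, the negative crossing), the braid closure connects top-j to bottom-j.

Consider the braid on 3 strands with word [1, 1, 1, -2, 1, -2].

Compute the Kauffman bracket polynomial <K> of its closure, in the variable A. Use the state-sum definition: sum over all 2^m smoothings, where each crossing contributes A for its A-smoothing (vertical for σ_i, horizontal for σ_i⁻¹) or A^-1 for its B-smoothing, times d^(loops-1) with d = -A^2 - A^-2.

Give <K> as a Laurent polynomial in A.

Braid: s1 s1 s1 s2^-1 s1 s2^-1 on 3 strands, 6 crossings.
Writhe w = (#positive) - (#negative) = 4 - 2 = 2.
Computing the Kauffman bracket via state sum. There are 2^6 = 64 states.
For each crossing: s=0 is the vertical smoothing, s=1 horizontal. Crossing k contributes A^(sign_k * (1 - 2*s_k)); loop factor d = -A^2 - A^-2.
Tabulate the states by total A-exponent and number of loops L (A-exp: L × count):
  A^6: L=3 ×1
  A^4: L=2 ×6
  A^2: L=1 ×11, L=3 ×4
  A^0: L=2 ×19, L=4 ×1
  A^-2: L=3 ×15
  A^-4: L=4 ×6
  A^-6: L=5 ×1
Each group contributes A^e * Σ count * d^(L-1):
Powers of d = -A^2 - A^-2: d^2 = A^4 + 2 + A^-4; d^3 = -A^6 - 3*A^2 - 3*A^-2 - A^-6; d^4 = A^8 + 4*A^4 + 6 + 4*A^-4 + A^-8.
  A^6 * (d^2) = A^10 + 2*A^6 + A^2
  A^4 * (6*d) = -6*A^6 - 6*A^2
  A^2 * (11 + 4*d^2) = 4*A^6 + 19*A^2 + 4*A^-2
  A^0 * (19*d + d^3) = -A^6 - 22*A^2 - 22*A^-2 - A^-6
  A^-2 * (15*d^2) = 15*A^2 + 30*A^-2 + 15*A^-6
  A^-4 * (6*d^3) = -6*A^2 - 18*A^-2 - 18*A^-6 - 6*A^-10
  A^-6 * (d^4) = A^2 + 4*A^-2 + 6*A^-6 + 4*A^-10 + A^-14
Summing the groups: <K> = A^10 - A^6 + 2*A^2 - 2*A^-2 + 2*A^-6 - 2*A^-10 + A^-14

Answer: A^10 - A^6 + 2*A^2 - 2*A^-2 + 2*A^-6 - 2*A^-10 + A^-14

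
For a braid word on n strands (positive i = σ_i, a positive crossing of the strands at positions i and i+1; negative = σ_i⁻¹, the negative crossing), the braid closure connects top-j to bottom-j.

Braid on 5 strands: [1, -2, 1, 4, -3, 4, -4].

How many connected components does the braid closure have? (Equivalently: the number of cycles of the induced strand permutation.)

2

Derivation:
Track the strand permutation on 5 strands, starting from identity.
  step 1: s1 swaps positions 1,2 -> [2 1 3 4 5]
  step 2: s2^-1 swaps positions 2,3 -> [2 3 1 4 5]
  step 3: s1 swaps positions 1,2 -> [3 2 1 4 5]
  step 4: s4 swaps positions 4,5 -> [3 2 1 5 4]
  step 5: s3^-1 swaps positions 3,4 -> [3 2 5 1 4]
  step 6: s4 swaps positions 4,5 -> [3 2 5 4 1]
  step 7: s4^-1 swaps positions 4,5 -> [3 2 5 1 4]
Final permutation (position -> original strand): [3 2 5 1 4]
Closure components = cycle count of this permutation = 2.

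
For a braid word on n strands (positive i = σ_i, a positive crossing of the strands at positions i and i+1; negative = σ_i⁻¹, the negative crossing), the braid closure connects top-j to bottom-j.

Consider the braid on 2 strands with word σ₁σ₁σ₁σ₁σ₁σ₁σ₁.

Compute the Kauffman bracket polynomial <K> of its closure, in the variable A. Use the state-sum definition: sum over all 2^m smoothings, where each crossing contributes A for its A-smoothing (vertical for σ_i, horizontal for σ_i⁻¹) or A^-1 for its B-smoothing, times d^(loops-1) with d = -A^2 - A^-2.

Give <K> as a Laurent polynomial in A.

Braid: s1 s1 s1 s1 s1 s1 s1 on 2 strands, 7 crossings.
Writhe w = (#positive) - (#negative) = 7 - 0 = 7.
State-sum expansion of <K>. There are 2^7 = 128 states.
Smooth each crossing (0=||, 1=⌣⌢); contribution A^(Σ sign_k(1-2s_k)) * d^(L-1).
Tabulate the states by total A-exponent and number of loops L (A-exp: L × count):
  A^7: L=2 ×1
  A^5: L=1 ×7
  A^3: L=2 ×21
  A^1: L=3 ×35
  A^-1: L=4 ×35
  A^-3: L=5 ×21
  A^-5: L=6 ×7
  A^-7: L=7 ×1
Each group contributes A^e * Σ count * d^(L-1):
Powers of d = -A^2 - A^-2: d^2 = A^4 + 2 + A^-4; d^3 = -A^6 - 3*A^2 - 3*A^-2 - A^-6; d^4 = A^8 + 4*A^4 + 6 + 4*A^-4 + A^-8; d^5 = -A^10 - 5*A^6 - 10*A^2 - 10*A^-2 - 5*A^-6 - A^-10; d^6 = A^12 + 6*A^8 + 15*A^4 + 20 + 15*A^-4 + 6*A^-8 + A^-12.
  A^7 * (d) = -A^9 - A^5
  A^5 * (7) = 7*A^5
  A^3 * (21*d) = -21*A^5 - 21*A
  A^1 * (35*d^2) = 35*A^5 + 70*A + 35*A^-3
  A^-1 * (35*d^3) = -35*A^5 - 105*A - 105*A^-3 - 35*A^-7
  A^-3 * (21*d^4) = 21*A^5 + 84*A + 126*A^-3 + 84*A^-7 + 21*A^-11
  A^-5 * (7*d^5) = -7*A^5 - 35*A - 70*A^-3 - 70*A^-7 - 35*A^-11 - 7*A^-15
  A^-7 * (d^6) = A^5 + 6*A + 15*A^-3 + 20*A^-7 + 15*A^-11 + 6*A^-15 + A^-19
Summing the groups: <K> = -A^9 - A + A^-3 - A^-7 + A^-11 - A^-15 + A^-19

Answer: -A^9 - A + A^-3 - A^-7 + A^-11 - A^-15 + A^-19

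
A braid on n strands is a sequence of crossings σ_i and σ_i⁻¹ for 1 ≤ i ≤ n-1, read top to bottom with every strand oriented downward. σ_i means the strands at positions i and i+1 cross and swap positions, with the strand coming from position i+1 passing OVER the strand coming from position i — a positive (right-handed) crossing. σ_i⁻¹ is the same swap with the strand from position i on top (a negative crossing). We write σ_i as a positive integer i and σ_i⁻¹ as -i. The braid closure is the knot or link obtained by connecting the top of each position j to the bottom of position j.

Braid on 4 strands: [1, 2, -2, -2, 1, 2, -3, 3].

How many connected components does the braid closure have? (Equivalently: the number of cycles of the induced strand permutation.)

2

Derivation:
Track the strand permutation on 4 strands, starting from identity.
  step 1: s1 swaps positions 1,2 -> [2 1 3 4]
  step 2: s2 swaps positions 2,3 -> [2 3 1 4]
  step 3: s2^-1 swaps positions 2,3 -> [2 1 3 4]
  step 4: s2^-1 swaps positions 2,3 -> [2 3 1 4]
  step 5: s1 swaps positions 1,2 -> [3 2 1 4]
  step 6: s2 swaps positions 2,3 -> [3 1 2 4]
  step 7: s3^-1 swaps positions 3,4 -> [3 1 4 2]
  step 8: s3 swaps positions 3,4 -> [3 1 2 4]
Final permutation (position -> original strand): [3 1 2 4]
Closure components = cycle count of this permutation = 2.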